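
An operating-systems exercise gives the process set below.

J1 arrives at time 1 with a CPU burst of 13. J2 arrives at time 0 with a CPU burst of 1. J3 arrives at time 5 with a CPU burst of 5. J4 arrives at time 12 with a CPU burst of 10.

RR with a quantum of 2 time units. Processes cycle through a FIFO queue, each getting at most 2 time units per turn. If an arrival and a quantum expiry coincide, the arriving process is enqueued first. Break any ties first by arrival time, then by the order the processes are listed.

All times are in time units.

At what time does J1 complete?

Schedule: | J2 0-1 | J1 1-5 | J3 5-7 | J1 7-9 | J3 9-11 | J1 11-13 | J3 13-14 | J4 14-16 | J1 16-18 | J4 18-20 | J1 20-22 | J4 22-24 | J1 24-25 | J4 25-29 |
Completion: J1=25  J2=1  J3=14  J4=29
Turnaround (C−A): J1=24  J2=1  J3=9  J4=17

25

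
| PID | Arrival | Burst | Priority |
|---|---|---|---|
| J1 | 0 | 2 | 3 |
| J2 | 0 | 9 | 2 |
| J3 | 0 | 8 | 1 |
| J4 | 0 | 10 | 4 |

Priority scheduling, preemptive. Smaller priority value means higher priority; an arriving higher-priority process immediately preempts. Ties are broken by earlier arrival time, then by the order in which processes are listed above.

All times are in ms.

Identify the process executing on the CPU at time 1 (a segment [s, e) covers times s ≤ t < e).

J3

Gantt: | J3 0-8 | J2 8-17 | J1 17-19 | J4 19-29 |
Completion: J1=19  J2=17  J3=8  J4=29
Turnaround (C−A): J1=19  J2=17  J3=8  J4=29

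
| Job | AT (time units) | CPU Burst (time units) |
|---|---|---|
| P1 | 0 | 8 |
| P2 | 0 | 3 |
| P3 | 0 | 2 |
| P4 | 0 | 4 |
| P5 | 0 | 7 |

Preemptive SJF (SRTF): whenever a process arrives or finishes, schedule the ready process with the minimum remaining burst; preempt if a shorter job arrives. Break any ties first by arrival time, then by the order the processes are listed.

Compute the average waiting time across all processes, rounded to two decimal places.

Timeline: | P3 0-2 | P2 2-5 | P4 5-9 | P5 9-16 | P1 16-24 |
Completion: P1=24  P2=5  P3=2  P4=9  P5=16
Waiting times: P1=16, P2=2, P3=0, P4=5, P5=9
Average waiting = (16+2+0+5+9) / 5 = 32/5 = 6.40

6.40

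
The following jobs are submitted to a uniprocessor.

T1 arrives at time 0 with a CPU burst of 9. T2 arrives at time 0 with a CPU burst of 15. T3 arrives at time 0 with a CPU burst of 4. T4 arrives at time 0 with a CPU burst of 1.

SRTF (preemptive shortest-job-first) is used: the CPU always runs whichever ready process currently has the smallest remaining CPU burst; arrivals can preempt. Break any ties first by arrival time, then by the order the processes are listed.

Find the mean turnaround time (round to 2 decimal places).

12.25

Gantt: | T4 0-1 | T3 1-5 | T1 5-14 | T2 14-29 |
Completion: T1=14  T2=29  T3=5  T4=1
Turnaround times: T1=14, T2=29, T3=5, T4=1
Average turnaround = (14+29+5+1) / 4 = 49/4 = 12.25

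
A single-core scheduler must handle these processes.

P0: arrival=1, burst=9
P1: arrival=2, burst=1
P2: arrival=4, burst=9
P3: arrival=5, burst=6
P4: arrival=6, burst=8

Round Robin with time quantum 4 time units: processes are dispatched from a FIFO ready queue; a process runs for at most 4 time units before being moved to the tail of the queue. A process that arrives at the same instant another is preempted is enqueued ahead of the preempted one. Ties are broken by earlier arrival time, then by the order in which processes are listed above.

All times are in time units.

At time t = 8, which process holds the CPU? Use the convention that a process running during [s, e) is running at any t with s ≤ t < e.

Timeline: | idle 0-1 | P0 1-5 | P1 5-6 | P2 6-10 | P3 10-14 | P0 14-18 | P4 18-22 | P2 22-26 | P3 26-28 | P0 28-29 | P4 29-33 | P2 33-34 |
Completion: P0=29  P1=6  P2=34  P3=28  P4=33

P2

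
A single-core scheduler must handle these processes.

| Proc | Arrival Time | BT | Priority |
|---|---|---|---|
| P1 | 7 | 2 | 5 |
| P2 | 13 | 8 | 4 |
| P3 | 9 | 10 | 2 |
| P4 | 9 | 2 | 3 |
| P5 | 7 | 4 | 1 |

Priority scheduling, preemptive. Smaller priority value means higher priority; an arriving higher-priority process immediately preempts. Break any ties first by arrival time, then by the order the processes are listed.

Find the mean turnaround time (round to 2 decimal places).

Gantt: | idle 0-7 | P5 7-11 | P3 11-21 | P4 21-23 | P2 23-31 | P1 31-33 |
Completion: P1=33  P2=31  P3=21  P4=23  P5=11
Turnaround (C−A): P1=26  P2=18  P3=12  P4=14  P5=4
Turnaround times: P1=26, P2=18, P3=12, P4=14, P5=4
Average turnaround = (26+18+12+14+4) / 5 = 74/5 = 14.80

14.80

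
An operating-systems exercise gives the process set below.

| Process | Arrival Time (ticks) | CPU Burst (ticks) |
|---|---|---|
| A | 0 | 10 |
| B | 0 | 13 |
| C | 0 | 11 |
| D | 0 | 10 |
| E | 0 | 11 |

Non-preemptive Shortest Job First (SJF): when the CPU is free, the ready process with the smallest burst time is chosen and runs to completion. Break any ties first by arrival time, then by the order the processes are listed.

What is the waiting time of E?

Schedule: | A 0-10 | D 10-20 | C 20-31 | E 31-42 | B 42-55 |
Completion: A=10  B=55  C=31  D=20  E=42
Waiting(E) = turnaround − burst = 42 − 11 = 31

31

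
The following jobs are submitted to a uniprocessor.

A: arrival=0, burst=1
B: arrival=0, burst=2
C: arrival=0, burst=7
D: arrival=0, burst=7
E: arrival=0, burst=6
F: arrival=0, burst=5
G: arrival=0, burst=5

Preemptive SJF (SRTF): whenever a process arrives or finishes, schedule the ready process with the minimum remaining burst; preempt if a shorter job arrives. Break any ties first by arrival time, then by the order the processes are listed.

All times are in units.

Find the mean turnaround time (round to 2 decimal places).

Schedule: | A 0-1 | B 1-3 | F 3-8 | G 8-13 | E 13-19 | C 19-26 | D 26-33 |
Completion: A=1  B=3  C=26  D=33  E=19  F=8  G=13
Turnaround (C−A): A=1  B=3  C=26  D=33  E=19  F=8  G=13
Turnaround times: A=1, B=3, C=26, D=33, E=19, F=8, G=13
Average turnaround = (1+3+26+33+19+8+13) / 7 = 103/7 = 14.71

14.71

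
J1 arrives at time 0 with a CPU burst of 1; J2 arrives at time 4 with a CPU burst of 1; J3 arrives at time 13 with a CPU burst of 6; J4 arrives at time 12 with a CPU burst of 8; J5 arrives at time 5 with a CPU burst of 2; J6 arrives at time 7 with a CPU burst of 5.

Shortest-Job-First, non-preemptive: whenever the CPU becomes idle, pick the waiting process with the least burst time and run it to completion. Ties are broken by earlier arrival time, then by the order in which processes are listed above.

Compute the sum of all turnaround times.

30

Schedule: | J1 0-1 | idle 1-4 | J2 4-5 | J5 5-7 | J6 7-12 | J4 12-20 | J3 20-26 |
Completion: J1=1  J2=5  J3=26  J4=20  J5=7  J6=12
Turnaround (C−A): J1=1  J2=1  J3=13  J4=8  J5=2  J6=5
Turnaround = completion − arrival: J1=1, J2=1, J3=13, J4=8, J5=2, J6=5
Total turnaround = 1 + 1 + 13 + 8 + 2 + 5 = 30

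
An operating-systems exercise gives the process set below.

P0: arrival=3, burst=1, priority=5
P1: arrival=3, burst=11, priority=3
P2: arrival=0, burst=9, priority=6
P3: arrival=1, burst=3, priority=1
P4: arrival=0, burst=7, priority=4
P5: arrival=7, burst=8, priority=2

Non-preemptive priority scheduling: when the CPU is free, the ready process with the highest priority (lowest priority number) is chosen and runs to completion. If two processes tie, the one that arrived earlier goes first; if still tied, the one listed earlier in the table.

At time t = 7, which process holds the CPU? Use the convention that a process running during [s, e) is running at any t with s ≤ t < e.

Timeline: | P4 0-7 | P3 7-10 | P5 10-18 | P1 18-29 | P0 29-30 | P2 30-39 |
Completion: P0=30  P1=29  P2=39  P3=10  P4=7  P5=18
Turnaround (C−A): P0=27  P1=26  P2=39  P3=9  P4=7  P5=11

P3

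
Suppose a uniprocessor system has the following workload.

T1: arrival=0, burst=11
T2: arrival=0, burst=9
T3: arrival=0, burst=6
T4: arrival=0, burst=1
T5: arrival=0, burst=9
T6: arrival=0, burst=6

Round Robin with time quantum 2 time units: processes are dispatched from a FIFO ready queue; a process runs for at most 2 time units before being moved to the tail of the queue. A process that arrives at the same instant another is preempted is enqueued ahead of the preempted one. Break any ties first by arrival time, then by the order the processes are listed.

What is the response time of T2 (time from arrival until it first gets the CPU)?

Timeline: | T1 0-2 | T2 2-4 | T3 4-6 | T4 6-7 | T5 7-9 | T6 9-11 | T1 11-13 | T2 13-15 | T3 15-17 | T5 17-19 | T6 19-21 | T1 21-23 | T2 23-25 | T3 25-27 | T5 27-29 | T6 29-31 | T1 31-33 | T2 33-35 | T5 35-37 | T1 37-39 | T2 39-40 | T5 40-41 | T1 41-42 |
Completion: T1=42  T2=40  T3=27  T4=7  T5=41  T6=31
Turnaround (C−A): T1=42  T2=40  T3=27  T4=7  T5=41  T6=31
Response(T2) = first start − arrival = 2 − 0 = 2

2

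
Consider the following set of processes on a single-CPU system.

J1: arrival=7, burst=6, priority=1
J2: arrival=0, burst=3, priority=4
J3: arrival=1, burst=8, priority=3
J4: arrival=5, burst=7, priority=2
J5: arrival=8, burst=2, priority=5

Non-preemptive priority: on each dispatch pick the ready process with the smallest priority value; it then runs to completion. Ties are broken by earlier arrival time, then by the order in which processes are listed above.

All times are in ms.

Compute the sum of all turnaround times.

Gantt: | J2 0-3 | J3 3-11 | J1 11-17 | J4 17-24 | J5 24-26 |
Completion: J1=17  J2=3  J3=11  J4=24  J5=26
Turnaround = completion − arrival: J1=10, J2=3, J3=10, J4=19, J5=18
Total turnaround = 10 + 3 + 10 + 19 + 18 = 60

60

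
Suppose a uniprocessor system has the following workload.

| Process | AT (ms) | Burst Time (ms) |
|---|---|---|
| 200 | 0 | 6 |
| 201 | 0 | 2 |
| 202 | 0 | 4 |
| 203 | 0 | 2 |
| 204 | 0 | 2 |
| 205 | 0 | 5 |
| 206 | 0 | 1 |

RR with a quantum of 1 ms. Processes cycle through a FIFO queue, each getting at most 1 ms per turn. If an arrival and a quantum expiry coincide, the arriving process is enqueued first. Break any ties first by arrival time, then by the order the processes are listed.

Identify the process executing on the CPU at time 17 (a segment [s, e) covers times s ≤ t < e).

202

Gantt: | 200 0-1 | 201 1-2 | 202 2-3 | 203 3-4 | 204 4-5 | 205 5-6 | 206 6-7 | 200 7-8 | 201 8-9 | 202 9-10 | 203 10-11 | 204 11-12 | 205 12-13 | 200 13-14 | 202 14-15 | 205 15-16 | 200 16-17 | 202 17-18 | 205 18-19 | 200 19-20 | 205 20-21 | 200 21-22 |
Completion: 200=22  201=9  202=18  203=11  204=12  205=21  206=7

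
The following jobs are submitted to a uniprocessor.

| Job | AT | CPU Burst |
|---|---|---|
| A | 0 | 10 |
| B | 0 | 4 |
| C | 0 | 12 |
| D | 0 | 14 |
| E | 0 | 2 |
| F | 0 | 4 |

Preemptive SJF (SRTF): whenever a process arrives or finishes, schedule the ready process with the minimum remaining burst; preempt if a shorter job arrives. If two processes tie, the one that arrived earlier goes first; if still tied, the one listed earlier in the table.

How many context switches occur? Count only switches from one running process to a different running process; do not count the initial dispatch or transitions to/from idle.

5

Timeline: | E 0-2 | B 2-6 | F 6-10 | A 10-20 | C 20-32 | D 32-46 |
Completion: A=20  B=6  C=32  D=46  E=2  F=10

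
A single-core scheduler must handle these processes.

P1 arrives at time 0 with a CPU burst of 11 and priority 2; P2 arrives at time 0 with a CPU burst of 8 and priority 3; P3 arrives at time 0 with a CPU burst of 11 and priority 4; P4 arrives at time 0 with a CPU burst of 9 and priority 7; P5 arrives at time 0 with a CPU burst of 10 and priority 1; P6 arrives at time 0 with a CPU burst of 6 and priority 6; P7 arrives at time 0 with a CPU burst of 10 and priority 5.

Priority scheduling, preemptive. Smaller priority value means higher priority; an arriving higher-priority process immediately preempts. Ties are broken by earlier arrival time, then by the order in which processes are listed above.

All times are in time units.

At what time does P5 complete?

Timeline: | P5 0-10 | P1 10-21 | P2 21-29 | P3 29-40 | P7 40-50 | P6 50-56 | P4 56-65 |
Completion: P1=21  P2=29  P3=40  P4=65  P5=10  P6=56  P7=50
Turnaround (C−A): P1=21  P2=29  P3=40  P4=65  P5=10  P6=56  P7=50

10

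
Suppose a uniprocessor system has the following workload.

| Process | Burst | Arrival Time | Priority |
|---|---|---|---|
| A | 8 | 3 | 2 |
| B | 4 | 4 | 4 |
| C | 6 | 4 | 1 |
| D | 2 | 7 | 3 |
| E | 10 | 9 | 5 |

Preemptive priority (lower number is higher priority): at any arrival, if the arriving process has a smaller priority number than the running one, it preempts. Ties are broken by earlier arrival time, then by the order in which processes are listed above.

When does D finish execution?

19

Schedule: | idle 0-3 | A 3-4 | C 4-10 | A 10-17 | D 17-19 | B 19-23 | E 23-33 |
Completion: A=17  B=23  C=10  D=19  E=33
Turnaround (C−A): A=14  B=19  C=6  D=12  E=24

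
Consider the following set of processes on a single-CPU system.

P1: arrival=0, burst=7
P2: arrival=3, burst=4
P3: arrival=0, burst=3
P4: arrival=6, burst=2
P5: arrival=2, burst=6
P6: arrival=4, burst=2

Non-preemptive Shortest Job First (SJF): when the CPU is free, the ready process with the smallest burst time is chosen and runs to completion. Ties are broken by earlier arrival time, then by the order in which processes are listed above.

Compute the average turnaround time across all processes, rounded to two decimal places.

9.33

Gantt: | P3 0-3 | P2 3-7 | P6 7-9 | P4 9-11 | P5 11-17 | P1 17-24 |
Completion: P1=24  P2=7  P3=3  P4=11  P5=17  P6=9
Turnaround times: P1=24, P2=4, P3=3, P4=5, P5=15, P6=5
Average turnaround = (24+4+3+5+15+5) / 6 = 56/6 = 9.33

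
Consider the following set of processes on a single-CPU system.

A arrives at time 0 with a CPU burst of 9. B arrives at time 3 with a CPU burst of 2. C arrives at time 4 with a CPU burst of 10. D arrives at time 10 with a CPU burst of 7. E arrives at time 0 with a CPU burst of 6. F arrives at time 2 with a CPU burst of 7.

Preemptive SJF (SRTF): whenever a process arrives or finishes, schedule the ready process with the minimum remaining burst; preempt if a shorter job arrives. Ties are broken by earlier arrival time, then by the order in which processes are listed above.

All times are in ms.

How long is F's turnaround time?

13

Schedule: | E 0-3 | B 3-5 | E 5-8 | F 8-15 | D 15-22 | A 22-31 | C 31-41 |
Completion: A=31  B=5  C=41  D=22  E=8  F=15
Turnaround(F) = completion − arrival = 15 − 2 = 13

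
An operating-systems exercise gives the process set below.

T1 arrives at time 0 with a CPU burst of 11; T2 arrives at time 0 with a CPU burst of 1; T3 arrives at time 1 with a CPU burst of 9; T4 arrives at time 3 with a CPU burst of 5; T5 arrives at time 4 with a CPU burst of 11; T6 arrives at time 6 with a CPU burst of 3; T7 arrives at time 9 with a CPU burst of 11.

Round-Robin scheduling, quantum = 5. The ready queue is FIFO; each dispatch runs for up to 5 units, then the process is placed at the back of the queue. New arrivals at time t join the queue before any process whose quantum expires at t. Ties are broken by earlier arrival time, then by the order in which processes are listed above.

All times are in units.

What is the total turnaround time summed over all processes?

211

Schedule: | T1 0-5 | T2 5-6 | T3 6-11 | T4 11-16 | T5 16-21 | T1 21-26 | T6 26-29 | T7 29-34 | T3 34-38 | T5 38-43 | T1 43-44 | T7 44-49 | T5 49-50 | T7 50-51 |
Completion: T1=44  T2=6  T3=38  T4=16  T5=50  T6=29  T7=51
Turnaround = completion − arrival: T1=44, T2=6, T3=37, T4=13, T5=46, T6=23, T7=42
Total turnaround = 44 + 6 + 37 + 13 + 46 + 23 + 42 = 211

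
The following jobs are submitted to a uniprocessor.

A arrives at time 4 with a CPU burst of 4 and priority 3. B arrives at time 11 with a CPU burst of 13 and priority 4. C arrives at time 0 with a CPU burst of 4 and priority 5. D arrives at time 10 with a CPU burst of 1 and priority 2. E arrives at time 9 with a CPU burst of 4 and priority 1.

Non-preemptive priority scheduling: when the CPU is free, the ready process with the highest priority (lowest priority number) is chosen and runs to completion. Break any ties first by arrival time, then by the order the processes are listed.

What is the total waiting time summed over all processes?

Schedule: | C 0-4 | A 4-8 | idle 8-9 | E 9-13 | D 13-14 | B 14-27 |
Completion: A=8  B=27  C=4  D=14  E=13
Turnaround (C−A): A=4  B=16  C=4  D=4  E=4
Waiting = turnaround − burst: A=0, B=3, C=0, D=3, E=0
Total waiting = 0 + 3 + 0 + 3 + 0 = 6

6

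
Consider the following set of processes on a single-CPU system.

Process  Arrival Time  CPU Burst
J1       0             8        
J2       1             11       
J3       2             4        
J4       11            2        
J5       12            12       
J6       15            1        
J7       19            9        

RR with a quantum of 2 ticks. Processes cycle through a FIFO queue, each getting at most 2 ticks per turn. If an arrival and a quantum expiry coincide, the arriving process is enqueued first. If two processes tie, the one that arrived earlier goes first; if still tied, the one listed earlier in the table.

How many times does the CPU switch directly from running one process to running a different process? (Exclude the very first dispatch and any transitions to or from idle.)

24

Gantt: | J1 0-2 | J2 2-4 | J3 4-6 | J1 6-8 | J2 8-10 | J3 10-12 | J1 12-14 | J2 14-16 | J4 16-18 | J5 18-20 | J1 20-22 | J6 22-23 | J2 23-25 | J7 25-27 | J5 27-29 | J2 29-31 | J7 31-33 | J5 33-35 | J2 35-36 | J7 36-38 | J5 38-40 | J7 40-42 | J5 42-44 | J7 44-45 | J5 45-47 |
Completion: J1=22  J2=36  J3=12  J4=18  J5=47  J6=23  J7=45
Turnaround (C−A): J1=22  J2=35  J3=10  J4=7  J5=35  J6=8  J7=26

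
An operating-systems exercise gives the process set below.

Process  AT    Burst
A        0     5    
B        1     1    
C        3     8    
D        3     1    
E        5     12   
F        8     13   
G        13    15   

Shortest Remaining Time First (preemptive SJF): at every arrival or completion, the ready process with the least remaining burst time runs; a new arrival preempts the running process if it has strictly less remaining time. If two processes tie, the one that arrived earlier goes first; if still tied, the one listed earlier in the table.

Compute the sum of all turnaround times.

Gantt: | A 0-1 | B 1-2 | A 2-3 | D 3-4 | A 4-7 | C 7-15 | E 15-27 | F 27-40 | G 40-55 |
Completion: A=7  B=2  C=15  D=4  E=27  F=40  G=55
Turnaround = completion − arrival: A=7, B=1, C=12, D=1, E=22, F=32, G=42
Total turnaround = 7 + 1 + 12 + 1 + 22 + 32 + 42 = 117

117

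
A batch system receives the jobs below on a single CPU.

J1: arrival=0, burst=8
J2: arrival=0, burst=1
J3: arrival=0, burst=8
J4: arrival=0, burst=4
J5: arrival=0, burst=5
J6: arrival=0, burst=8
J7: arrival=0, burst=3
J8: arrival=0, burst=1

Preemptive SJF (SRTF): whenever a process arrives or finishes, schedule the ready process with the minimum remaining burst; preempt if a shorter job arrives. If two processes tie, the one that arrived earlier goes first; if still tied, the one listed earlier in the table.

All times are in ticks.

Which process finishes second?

Schedule: | J2 0-1 | J8 1-2 | J7 2-5 | J4 5-9 | J5 9-14 | J1 14-22 | J3 22-30 | J6 30-38 |
Completion: J1=22  J2=1  J3=30  J4=9  J5=14  J6=38  J7=5  J8=2
Turnaround (C−A): J1=22  J2=1  J3=30  J4=9  J5=14  J6=38  J7=5  J8=2
Finish order: J2 → J8 → J7 → J4 → J5 → J1 → J3 → J6

J8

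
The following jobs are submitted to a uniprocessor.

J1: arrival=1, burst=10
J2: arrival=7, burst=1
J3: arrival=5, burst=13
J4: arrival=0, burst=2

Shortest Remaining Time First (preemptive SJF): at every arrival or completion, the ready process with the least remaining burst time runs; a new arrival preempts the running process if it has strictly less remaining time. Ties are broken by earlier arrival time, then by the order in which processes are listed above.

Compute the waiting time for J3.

Schedule: | J4 0-2 | J1 2-7 | J2 7-8 | J1 8-13 | J3 13-26 |
Completion: J1=13  J2=8  J3=26  J4=2
Waiting(J3) = turnaround − burst = 21 − 13 = 8

8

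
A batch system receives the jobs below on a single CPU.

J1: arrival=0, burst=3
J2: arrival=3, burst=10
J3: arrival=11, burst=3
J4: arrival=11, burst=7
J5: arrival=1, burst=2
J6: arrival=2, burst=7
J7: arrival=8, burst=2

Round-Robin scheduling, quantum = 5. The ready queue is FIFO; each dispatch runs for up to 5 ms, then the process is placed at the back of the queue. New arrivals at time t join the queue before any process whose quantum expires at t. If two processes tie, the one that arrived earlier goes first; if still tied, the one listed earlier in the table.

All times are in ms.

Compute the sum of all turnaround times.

96

Schedule: | J1 0-3 | J5 3-5 | J6 5-10 | J2 10-15 | J7 15-17 | J6 17-19 | J3 19-22 | J4 22-27 | J2 27-32 | J4 32-34 |
Completion: J1=3  J2=32  J3=22  J4=34  J5=5  J6=19  J7=17
Turnaround (C−A): J1=3  J2=29  J3=11  J4=23  J5=4  J6=17  J7=9
Turnaround = completion − arrival: J1=3, J2=29, J3=11, J4=23, J5=4, J6=17, J7=9
Total turnaround = 3 + 29 + 11 + 23 + 4 + 17 + 9 = 96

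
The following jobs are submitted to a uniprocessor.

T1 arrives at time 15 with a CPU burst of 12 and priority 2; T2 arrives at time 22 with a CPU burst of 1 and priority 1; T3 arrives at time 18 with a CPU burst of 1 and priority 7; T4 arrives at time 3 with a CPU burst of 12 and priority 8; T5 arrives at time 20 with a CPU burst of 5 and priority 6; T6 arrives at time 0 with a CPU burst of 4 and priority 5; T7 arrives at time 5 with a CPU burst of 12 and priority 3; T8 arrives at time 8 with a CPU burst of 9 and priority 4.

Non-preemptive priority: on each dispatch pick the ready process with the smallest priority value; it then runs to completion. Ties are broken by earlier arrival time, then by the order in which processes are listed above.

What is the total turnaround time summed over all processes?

Schedule: | T6 0-4 | T4 4-16 | T1 16-28 | T2 28-29 | T7 29-41 | T8 41-50 | T5 50-55 | T3 55-56 |
Completion: T1=28  T2=29  T3=56  T4=16  T5=55  T6=4  T7=41  T8=50
Turnaround (C−A): T1=13  T2=7  T3=38  T4=13  T5=35  T6=4  T7=36  T8=42
Turnaround = completion − arrival: T1=13, T2=7, T3=38, T4=13, T5=35, T6=4, T7=36, T8=42
Total turnaround = 13 + 7 + 38 + 13 + 35 + 4 + 36 + 42 = 188

188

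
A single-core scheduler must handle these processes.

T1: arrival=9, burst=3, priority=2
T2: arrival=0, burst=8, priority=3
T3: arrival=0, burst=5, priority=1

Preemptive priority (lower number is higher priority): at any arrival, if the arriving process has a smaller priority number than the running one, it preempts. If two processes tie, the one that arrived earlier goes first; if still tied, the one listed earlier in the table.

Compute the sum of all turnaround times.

Timeline: | T3 0-5 | T2 5-9 | T1 9-12 | T2 12-16 |
Completion: T1=12  T2=16  T3=5
Turnaround (C−A): T1=3  T2=16  T3=5
Turnaround = completion − arrival: T1=3, T2=16, T3=5
Total turnaround = 3 + 16 + 5 = 24

24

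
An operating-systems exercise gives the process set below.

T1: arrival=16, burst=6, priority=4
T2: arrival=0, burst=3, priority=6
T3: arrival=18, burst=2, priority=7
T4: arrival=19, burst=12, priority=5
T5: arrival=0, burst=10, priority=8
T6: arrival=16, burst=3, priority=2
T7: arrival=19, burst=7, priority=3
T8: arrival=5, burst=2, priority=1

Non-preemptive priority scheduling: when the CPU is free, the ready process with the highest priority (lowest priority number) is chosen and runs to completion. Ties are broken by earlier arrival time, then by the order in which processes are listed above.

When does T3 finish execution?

Gantt: | T2 0-3 | T5 3-13 | T8 13-15 | idle 15-16 | T6 16-19 | T7 19-26 | T1 26-32 | T4 32-44 | T3 44-46 |
Completion: T1=32  T2=3  T3=46  T4=44  T5=13  T6=19  T7=26  T8=15

46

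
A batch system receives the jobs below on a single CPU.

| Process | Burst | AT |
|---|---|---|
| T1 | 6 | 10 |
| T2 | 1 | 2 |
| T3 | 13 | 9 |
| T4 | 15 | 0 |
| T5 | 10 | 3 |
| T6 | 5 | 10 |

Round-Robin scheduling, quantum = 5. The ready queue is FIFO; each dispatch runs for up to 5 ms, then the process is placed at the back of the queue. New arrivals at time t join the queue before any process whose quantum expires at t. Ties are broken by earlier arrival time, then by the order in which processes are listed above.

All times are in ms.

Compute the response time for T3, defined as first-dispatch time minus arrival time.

7

Gantt: | T4 0-5 | T2 5-6 | T5 6-11 | T4 11-16 | T3 16-21 | T1 21-26 | T6 26-31 | T5 31-36 | T4 36-41 | T3 41-46 | T1 46-47 | T3 47-50 |
Completion: T1=47  T2=6  T3=50  T4=41  T5=36  T6=31
Turnaround (C−A): T1=37  T2=4  T3=41  T4=41  T5=33  T6=21
Response(T3) = first start − arrival = 16 − 9 = 7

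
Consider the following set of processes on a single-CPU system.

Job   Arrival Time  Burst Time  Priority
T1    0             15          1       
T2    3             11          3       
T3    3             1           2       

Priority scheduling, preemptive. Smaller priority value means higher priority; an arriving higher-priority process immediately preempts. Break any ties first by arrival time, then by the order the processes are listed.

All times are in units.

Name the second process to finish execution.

T3

Schedule: | T1 0-15 | T3 15-16 | T2 16-27 |
Completion: T1=15  T2=27  T3=16
Finish order: T1 → T3 → T2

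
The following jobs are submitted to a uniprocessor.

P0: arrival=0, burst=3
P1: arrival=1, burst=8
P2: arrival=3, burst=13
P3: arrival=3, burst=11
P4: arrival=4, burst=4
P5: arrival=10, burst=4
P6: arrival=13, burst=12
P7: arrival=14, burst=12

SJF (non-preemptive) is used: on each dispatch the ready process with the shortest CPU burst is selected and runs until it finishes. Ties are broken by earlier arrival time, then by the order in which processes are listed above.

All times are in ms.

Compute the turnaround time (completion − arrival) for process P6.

29

Gantt: | P0 0-3 | P1 3-11 | P4 11-15 | P5 15-19 | P3 19-30 | P6 30-42 | P7 42-54 | P2 54-67 |
Completion: P0=3  P1=11  P2=67  P3=30  P4=15  P5=19  P6=42  P7=54
Turnaround (C−A): P0=3  P1=10  P2=64  P3=27  P4=11  P5=9  P6=29  P7=40
Turnaround(P6) = completion − arrival = 42 − 13 = 29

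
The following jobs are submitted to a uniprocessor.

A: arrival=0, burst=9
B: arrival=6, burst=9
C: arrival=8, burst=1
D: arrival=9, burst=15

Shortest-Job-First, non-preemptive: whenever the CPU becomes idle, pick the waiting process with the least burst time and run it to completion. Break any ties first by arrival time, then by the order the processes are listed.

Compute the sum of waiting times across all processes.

Schedule: | A 0-9 | C 9-10 | B 10-19 | D 19-34 |
Completion: A=9  B=19  C=10  D=34
Waiting = turnaround − burst: A=0, B=4, C=1, D=10
Total waiting = 0 + 4 + 1 + 10 = 15

15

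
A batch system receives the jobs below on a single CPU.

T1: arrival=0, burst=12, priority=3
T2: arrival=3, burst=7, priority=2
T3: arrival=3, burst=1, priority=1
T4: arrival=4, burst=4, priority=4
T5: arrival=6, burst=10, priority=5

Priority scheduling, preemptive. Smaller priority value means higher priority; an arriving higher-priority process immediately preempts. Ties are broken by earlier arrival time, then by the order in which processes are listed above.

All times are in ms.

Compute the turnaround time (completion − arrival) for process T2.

Gantt: | T1 0-3 | T3 3-4 | T2 4-11 | T1 11-20 | T4 20-24 | T5 24-34 |
Completion: T1=20  T2=11  T3=4  T4=24  T5=34
Turnaround (C−A): T1=20  T2=8  T3=1  T4=20  T5=28
Turnaround(T2) = completion − arrival = 11 − 3 = 8

8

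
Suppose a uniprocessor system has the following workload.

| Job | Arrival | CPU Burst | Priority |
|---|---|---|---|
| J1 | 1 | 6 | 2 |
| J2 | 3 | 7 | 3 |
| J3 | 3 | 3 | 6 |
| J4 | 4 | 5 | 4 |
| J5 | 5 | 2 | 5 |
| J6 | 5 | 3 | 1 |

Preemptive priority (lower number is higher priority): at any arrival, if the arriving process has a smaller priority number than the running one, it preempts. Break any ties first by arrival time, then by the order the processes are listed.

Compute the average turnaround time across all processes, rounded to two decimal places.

14.50

Gantt: | idle 0-1 | J1 1-5 | J6 5-8 | J1 8-10 | J2 10-17 | J4 17-22 | J5 22-24 | J3 24-27 |
Completion: J1=10  J2=17  J3=27  J4=22  J5=24  J6=8
Turnaround times: J1=9, J2=14, J3=24, J4=18, J5=19, J6=3
Average turnaround = (9+14+24+18+19+3) / 6 = 87/6 = 14.50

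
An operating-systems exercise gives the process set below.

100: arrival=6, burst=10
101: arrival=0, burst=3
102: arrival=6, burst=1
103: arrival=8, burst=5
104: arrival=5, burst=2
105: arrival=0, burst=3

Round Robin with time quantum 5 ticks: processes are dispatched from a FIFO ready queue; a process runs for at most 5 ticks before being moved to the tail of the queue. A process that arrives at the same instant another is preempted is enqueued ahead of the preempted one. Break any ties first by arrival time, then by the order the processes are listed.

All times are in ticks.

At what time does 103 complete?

19

Timeline: | 101 0-3 | 105 3-6 | 104 6-8 | 100 8-13 | 102 13-14 | 103 14-19 | 100 19-24 |
Completion: 100=24  101=3  102=14  103=19  104=8  105=6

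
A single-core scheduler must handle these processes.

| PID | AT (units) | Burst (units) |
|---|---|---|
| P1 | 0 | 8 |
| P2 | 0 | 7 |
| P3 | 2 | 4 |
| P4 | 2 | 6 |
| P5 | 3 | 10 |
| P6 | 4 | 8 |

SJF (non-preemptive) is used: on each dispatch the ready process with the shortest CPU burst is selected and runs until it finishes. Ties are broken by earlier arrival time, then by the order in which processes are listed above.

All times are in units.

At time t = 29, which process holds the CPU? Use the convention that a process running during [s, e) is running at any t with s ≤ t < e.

P6

Timeline: | P2 0-7 | P3 7-11 | P4 11-17 | P1 17-25 | P6 25-33 | P5 33-43 |
Completion: P1=25  P2=7  P3=11  P4=17  P5=43  P6=33
Turnaround (C−A): P1=25  P2=7  P3=9  P4=15  P5=40  P6=29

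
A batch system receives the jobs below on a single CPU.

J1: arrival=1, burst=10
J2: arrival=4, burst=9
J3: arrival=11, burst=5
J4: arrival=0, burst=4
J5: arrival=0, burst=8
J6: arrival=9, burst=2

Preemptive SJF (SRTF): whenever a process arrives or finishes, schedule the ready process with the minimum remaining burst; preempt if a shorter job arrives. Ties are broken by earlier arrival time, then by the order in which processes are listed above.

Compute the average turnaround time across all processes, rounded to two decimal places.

Gantt: | J4 0-4 | J5 4-9 | J6 9-11 | J5 11-14 | J3 14-19 | J2 19-28 | J1 28-38 |
Completion: J1=38  J2=28  J3=19  J4=4  J5=14  J6=11
Turnaround times: J1=37, J2=24, J3=8, J4=4, J5=14, J6=2
Average turnaround = (37+24+8+4+14+2) / 6 = 89/6 = 14.83

14.83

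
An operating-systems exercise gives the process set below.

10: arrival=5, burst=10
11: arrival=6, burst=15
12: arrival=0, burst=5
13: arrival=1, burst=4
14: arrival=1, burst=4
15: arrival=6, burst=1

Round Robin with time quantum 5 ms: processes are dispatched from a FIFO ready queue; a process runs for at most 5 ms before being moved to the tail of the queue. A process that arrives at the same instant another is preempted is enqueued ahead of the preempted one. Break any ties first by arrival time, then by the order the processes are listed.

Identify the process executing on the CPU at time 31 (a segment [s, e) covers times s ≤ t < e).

Timeline: | 12 0-5 | 13 5-9 | 14 9-13 | 10 13-18 | 11 18-23 | 15 23-24 | 10 24-29 | 11 29-39 |
Completion: 10=29  11=39  12=5  13=9  14=13  15=24
Turnaround (C−A): 10=24  11=33  12=5  13=8  14=12  15=18

11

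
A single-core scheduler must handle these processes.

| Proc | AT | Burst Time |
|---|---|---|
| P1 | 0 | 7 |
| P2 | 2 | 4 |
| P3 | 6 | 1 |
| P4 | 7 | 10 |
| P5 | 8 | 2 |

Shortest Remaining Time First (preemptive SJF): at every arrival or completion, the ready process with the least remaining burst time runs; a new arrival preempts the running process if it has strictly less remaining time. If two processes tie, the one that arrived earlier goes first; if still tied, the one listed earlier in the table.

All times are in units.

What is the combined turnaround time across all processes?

38

Gantt: | P1 0-2 | P2 2-6 | P3 6-7 | P1 7-8 | P5 8-10 | P1 10-14 | P4 14-24 |
Completion: P1=14  P2=6  P3=7  P4=24  P5=10
Turnaround = completion − arrival: P1=14, P2=4, P3=1, P4=17, P5=2
Total turnaround = 14 + 4 + 1 + 17 + 2 = 38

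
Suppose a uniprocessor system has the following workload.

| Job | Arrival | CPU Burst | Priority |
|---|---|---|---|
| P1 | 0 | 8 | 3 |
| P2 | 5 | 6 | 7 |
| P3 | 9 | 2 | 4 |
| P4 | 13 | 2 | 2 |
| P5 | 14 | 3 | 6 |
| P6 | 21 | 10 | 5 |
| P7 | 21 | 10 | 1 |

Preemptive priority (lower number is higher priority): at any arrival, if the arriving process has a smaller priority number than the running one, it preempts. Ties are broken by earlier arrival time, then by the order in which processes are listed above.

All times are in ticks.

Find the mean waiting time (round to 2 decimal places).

3.00

Schedule: | P1 0-8 | P2 8-9 | P3 9-11 | P2 11-13 | P4 13-15 | P5 15-18 | P2 18-21 | P7 21-31 | P6 31-41 |
Completion: P1=8  P2=21  P3=11  P4=15  P5=18  P6=41  P7=31
Turnaround (C−A): P1=8  P2=16  P3=2  P4=2  P5=4  P6=20  P7=10
Waiting times: P1=0, P2=10, P3=0, P4=0, P5=1, P6=10, P7=0
Average waiting = (0+10+0+0+1+10+0) / 7 = 21/7 = 3.00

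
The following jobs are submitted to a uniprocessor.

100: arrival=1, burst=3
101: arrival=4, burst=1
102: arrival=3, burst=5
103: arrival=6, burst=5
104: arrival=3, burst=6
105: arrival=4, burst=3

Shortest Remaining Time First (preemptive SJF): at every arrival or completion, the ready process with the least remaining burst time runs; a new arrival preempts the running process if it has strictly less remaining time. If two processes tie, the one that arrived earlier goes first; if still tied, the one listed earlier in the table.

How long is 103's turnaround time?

12

Schedule: | idle 0-1 | 100 1-4 | 101 4-5 | 105 5-8 | 102 8-13 | 103 13-18 | 104 18-24 |
Completion: 100=4  101=5  102=13  103=18  104=24  105=8
Turnaround(103) = completion − arrival = 18 − 6 = 12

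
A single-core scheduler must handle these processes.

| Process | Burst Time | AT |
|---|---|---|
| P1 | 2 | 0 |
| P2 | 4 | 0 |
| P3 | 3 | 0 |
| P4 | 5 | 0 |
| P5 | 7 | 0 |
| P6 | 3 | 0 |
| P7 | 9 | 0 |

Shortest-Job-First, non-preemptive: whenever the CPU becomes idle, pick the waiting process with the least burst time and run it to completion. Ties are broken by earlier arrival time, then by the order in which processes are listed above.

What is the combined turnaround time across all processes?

101

Schedule: | P1 0-2 | P3 2-5 | P6 5-8 | P2 8-12 | P4 12-17 | P5 17-24 | P7 24-33 |
Completion: P1=2  P2=12  P3=5  P4=17  P5=24  P6=8  P7=33
Turnaround (C−A): P1=2  P2=12  P3=5  P4=17  P5=24  P6=8  P7=33
Turnaround = completion − arrival: P1=2, P2=12, P3=5, P4=17, P5=24, P6=8, P7=33
Total turnaround = 2 + 12 + 5 + 17 + 24 + 8 + 33 = 101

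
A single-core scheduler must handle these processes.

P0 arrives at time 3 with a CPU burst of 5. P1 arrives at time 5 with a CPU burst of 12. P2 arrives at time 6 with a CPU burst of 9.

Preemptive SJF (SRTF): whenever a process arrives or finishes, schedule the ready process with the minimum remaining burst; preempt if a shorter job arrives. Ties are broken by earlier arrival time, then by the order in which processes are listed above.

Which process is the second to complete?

Gantt: | idle 0-3 | P0 3-8 | P2 8-17 | P1 17-29 |
Completion: P0=8  P1=29  P2=17
Turnaround (C−A): P0=5  P1=24  P2=11
Finish order: P0 → P2 → P1

P2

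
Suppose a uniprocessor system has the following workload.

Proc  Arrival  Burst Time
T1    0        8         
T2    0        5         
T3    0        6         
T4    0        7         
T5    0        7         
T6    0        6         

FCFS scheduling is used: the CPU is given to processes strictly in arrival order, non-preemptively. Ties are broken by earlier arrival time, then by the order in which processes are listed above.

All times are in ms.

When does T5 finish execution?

Schedule: | T1 0-8 | T2 8-13 | T3 13-19 | T4 19-26 | T5 26-33 | T6 33-39 |
Completion: T1=8  T2=13  T3=19  T4=26  T5=33  T6=39
Turnaround (C−A): T1=8  T2=13  T3=19  T4=26  T5=33  T6=39

33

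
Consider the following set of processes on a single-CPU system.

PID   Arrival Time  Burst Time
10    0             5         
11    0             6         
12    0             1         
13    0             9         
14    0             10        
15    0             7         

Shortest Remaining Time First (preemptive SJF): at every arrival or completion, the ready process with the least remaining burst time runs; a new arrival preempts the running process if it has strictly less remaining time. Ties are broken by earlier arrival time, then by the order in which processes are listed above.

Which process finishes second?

Gantt: | 12 0-1 | 10 1-6 | 11 6-12 | 15 12-19 | 13 19-28 | 14 28-38 |
Completion: 10=6  11=12  12=1  13=28  14=38  15=19
Turnaround (C−A): 10=6  11=12  12=1  13=28  14=38  15=19
Finish order: 12 → 10 → 11 → 15 → 13 → 14

10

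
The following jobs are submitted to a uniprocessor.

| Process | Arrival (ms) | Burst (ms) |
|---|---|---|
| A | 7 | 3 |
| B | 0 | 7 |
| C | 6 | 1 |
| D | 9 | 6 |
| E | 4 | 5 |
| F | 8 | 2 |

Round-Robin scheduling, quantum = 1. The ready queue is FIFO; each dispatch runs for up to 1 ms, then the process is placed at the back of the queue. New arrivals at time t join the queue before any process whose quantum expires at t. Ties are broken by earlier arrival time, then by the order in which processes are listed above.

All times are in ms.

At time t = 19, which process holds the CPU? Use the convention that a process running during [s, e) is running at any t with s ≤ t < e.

E

Gantt: | B 0-4 | E 4-5 | B 5-6 | E 6-7 | C 7-8 | B 8-9 | A 9-10 | E 10-11 | F 11-12 | D 12-13 | B 13-14 | A 14-15 | E 15-16 | F 16-17 | D 17-18 | A 18-19 | E 19-20 | D 20-24 |
Completion: A=19  B=14  C=8  D=24  E=20  F=17
Turnaround (C−A): A=12  B=14  C=2  D=15  E=16  F=9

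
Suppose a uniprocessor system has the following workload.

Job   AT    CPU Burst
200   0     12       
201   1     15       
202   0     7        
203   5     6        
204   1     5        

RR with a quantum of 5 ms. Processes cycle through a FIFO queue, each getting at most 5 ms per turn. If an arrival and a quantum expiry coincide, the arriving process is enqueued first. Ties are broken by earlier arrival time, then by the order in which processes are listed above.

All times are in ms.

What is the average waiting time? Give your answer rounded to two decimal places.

24.60

Timeline: | 200 0-5 | 202 5-10 | 201 10-15 | 204 15-20 | 203 20-25 | 200 25-30 | 202 30-32 | 201 32-37 | 203 37-38 | 200 38-40 | 201 40-45 |
Completion: 200=40  201=45  202=32  203=38  204=20
Turnaround (C−A): 200=40  201=44  202=32  203=33  204=19
Waiting times: 200=28, 201=29, 202=25, 203=27, 204=14
Average waiting = (28+29+25+27+14) / 5 = 123/5 = 24.60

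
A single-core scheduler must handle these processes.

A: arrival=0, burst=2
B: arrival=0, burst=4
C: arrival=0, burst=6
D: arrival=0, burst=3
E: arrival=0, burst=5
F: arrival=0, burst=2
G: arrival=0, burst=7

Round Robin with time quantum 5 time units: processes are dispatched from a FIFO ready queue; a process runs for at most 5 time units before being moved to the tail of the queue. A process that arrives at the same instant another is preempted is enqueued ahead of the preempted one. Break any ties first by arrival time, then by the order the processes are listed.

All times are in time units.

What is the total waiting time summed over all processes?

Timeline: | A 0-2 | B 2-6 | C 6-11 | D 11-14 | E 14-19 | F 19-21 | G 21-26 | C 26-27 | G 27-29 |
Completion: A=2  B=6  C=27  D=14  E=19  F=21  G=29
Waiting = turnaround − burst: A=0, B=2, C=21, D=11, E=14, F=19, G=22
Total waiting = 0 + 2 + 21 + 11 + 14 + 19 + 22 = 89

89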